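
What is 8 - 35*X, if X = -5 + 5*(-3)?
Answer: 708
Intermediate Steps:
X = -20 (X = -5 - 15 = -20)
8 - 35*X = 8 - 35*(-20) = 8 + 700 = 708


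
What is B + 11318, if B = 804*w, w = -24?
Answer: -7978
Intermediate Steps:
B = -19296 (B = 804*(-24) = -19296)
B + 11318 = -19296 + 11318 = -7978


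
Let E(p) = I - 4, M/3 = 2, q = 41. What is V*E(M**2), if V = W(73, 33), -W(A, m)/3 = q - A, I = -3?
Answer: -672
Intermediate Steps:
M = 6 (M = 3*2 = 6)
W(A, m) = -123 + 3*A (W(A, m) = -3*(41 - A) = -123 + 3*A)
V = 96 (V = -123 + 3*73 = -123 + 219 = 96)
E(p) = -7 (E(p) = -3 - 4 = -7)
V*E(M**2) = 96*(-7) = -672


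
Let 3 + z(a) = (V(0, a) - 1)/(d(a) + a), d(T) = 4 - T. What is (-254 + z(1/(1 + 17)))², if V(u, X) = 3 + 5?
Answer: 1042441/16 ≈ 65153.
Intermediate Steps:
V(u, X) = 8
z(a) = -5/4 (z(a) = -3 + (8 - 1)/((4 - a) + a) = -3 + 7/4 = -5/4)
(-254 + z(1/(1 + 17)))² = (-254 - 5/4)² = (-1021/4)² = 1042441/16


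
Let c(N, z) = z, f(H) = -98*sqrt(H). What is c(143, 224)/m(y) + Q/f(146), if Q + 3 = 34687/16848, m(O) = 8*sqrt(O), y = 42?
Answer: 2*sqrt(42)/3 + 15857*sqrt(146)/241061184 ≈ 4.3213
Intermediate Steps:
Q = -15857/16848 (Q = -3 + 34687/16848 = -15857/16848 ≈ -0.94118)
c(143, 224)/m(y) + Q/f(146) = 224/((8*sqrt(42))) - 15857*(-sqrt(146)/14308)/16848 = 224*(sqrt(42)/336) - (-15857)*sqrt(146)/241061184 = 2*sqrt(42)/3 + 15857*sqrt(146)/241061184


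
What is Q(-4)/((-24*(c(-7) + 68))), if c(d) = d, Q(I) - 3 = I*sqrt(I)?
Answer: -1/488 + I/183 ≈ -0.0020492 + 0.0054645*I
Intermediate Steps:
Q(I) = 3 + I**(3/2) (Q(I) = 3 + I*sqrt(I) = 3 + I**(3/2))
Q(-4)/((-24*(c(-7) + 68))) = (3 + (-4)**(3/2))/((-24*(-7 + 68))) = (3 - 8*I)/((-24*61)) = (3 - 8*I)/(-1464) = (3 - 8*I)*(-1/1464) = -1/488 + I/183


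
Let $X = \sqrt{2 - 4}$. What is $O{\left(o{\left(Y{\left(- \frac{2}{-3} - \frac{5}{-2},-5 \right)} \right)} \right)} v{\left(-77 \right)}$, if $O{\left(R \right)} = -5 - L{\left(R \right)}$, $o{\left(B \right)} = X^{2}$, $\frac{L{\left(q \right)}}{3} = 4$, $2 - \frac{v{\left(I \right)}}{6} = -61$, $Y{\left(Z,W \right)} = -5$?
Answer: $-6426$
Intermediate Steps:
$v{\left(I \right)} = 378$ ($v{\left(I \right)} = 12 - -366 = 12 + 366 = 378$)
$L{\left(q \right)} = 12$ ($L{\left(q \right)} = 3 \cdot 4 = 12$)
$X = i \sqrt{2}$ ($X = \sqrt{-2} = i \sqrt{2} \approx 1.4142 i$)
$o{\left(B \right)} = -2$ ($o{\left(B \right)} = \left(i \sqrt{2}\right)^{2} = -2$)
$O{\left(R \right)} = -17$ ($O{\left(R \right)} = -5 - 12 = -17$)
$O{\left(o{\left(Y{\left(- \frac{2}{-3} - \frac{5}{-2},-5 \right)} \right)} \right)} v{\left(-77 \right)} = \left(-17\right) 378 = -6426$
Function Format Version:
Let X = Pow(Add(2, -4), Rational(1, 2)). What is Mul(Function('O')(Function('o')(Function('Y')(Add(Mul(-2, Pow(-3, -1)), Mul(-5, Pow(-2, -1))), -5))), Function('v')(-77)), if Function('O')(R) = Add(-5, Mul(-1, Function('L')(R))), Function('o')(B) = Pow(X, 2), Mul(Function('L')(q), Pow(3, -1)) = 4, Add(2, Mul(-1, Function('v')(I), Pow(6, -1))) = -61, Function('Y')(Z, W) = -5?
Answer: -6426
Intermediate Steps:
Function('v')(I) = 378 (Function('v')(I) = Add(12, Mul(-6, -61)) = Add(12, 366) = 378)
Function('L')(q) = 12 (Function('L')(q) = Mul(3, 4) = 12)
X = Mul(I, Pow(2, Rational(1, 2))) (X = Pow(-2, Rational(1, 2)) = Mul(I, Pow(2, Rational(1, 2))) ≈ Mul(1.4142, I))
Function('o')(B) = -2 (Function('o')(B) = Pow(Mul(I, Pow(2, Rational(1, 2))), 2) = -2)
Function('O')(R) = -17 (Function('O')(R) = Add(-5, Mul(-1, 12)) = Add(-5, -12) = -17)
Mul(Function('O')(Function('o')(Function('Y')(Add(Mul(-2, Pow(-3, -1)), Mul(-5, Pow(-2, -1))), -5))), Function('v')(-77)) = Mul(-17, 378) = -6426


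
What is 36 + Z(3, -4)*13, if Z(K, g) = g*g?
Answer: 244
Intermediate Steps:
Z(K, g) = g²
36 + Z(3, -4)*13 = 36 + (-4)²*13 = 36 + 16*13 = 36 + 208 = 244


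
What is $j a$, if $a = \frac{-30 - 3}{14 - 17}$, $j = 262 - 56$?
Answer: $2266$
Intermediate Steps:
$j = 206$ ($j = 262 - 56 = 206$)
$a = 11$ ($a = - \frac{33}{-3} = \left(-33\right) \left(- \frac{1}{3}\right) = 11$)
$j a = 206 \cdot 11 = 2266$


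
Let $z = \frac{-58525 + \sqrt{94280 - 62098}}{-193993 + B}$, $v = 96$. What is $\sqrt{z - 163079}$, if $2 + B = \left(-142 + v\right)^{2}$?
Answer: $\frac{\sqrt{-6004158111265164 - 191879 \sqrt{32182}}}{191879} \approx 403.83 i$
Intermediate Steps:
$B = 2114$ ($B = -2 + \left(-142 + 96\right)^{2} = -2 + \left(-46\right)^{2} = -2 + 2116 = 2114$)
$z = \frac{58525}{191879} - \frac{\sqrt{32182}}{191879}$ ($z = \frac{-58525 + \sqrt{94280 - 62098}}{-193993 + 2114} = \frac{-58525 + \sqrt{32182}}{-191879} = \left(-58525 + \sqrt{32182}\right) \left(- \frac{1}{191879}\right) = \frac{58525}{191879} - \frac{\sqrt{32182}}{191879} \approx 0.30408$)
$\sqrt{z - 163079} = \sqrt{\left(\frac{58525}{191879} - \frac{\sqrt{32182}}{191879}\right) - 163079} = \sqrt{- \frac{31291376916}{191879} - \frac{\sqrt{32182}}{191879}}$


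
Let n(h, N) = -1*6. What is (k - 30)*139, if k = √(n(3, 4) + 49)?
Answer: -4170 + 139*√43 ≈ -3258.5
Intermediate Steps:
n(h, N) = -6
k = √43 (k = √(-6 + 49) = √43 ≈ 6.5574)
(k - 30)*139 = (√43 - 30)*139 = (-30 + √43)*139 = -4170 + 139*√43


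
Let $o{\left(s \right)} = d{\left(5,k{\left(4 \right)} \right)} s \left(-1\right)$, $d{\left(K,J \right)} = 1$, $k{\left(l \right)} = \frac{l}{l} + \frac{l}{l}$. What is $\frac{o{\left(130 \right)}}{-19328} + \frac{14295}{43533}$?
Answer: $\frac{46992175}{140234304} \approx 0.3351$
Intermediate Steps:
$k{\left(l \right)} = 2$ ($k{\left(l \right)} = 1 + 1 = 2$)
$o{\left(s \right)} = - s$ ($o{\left(s \right)} = 1 s \left(-1\right) = s \left(-1\right) = - s$)
$\frac{o{\left(130 \right)}}{-19328} + \frac{14295}{43533} = \frac{\left(-1\right) 130}{-19328} + \frac{14295}{43533} = \left(-130\right) \left(- \frac{1}{19328}\right) + 14295 \cdot \frac{1}{43533} = \frac{65}{9664} + \frac{4765}{14511} = \frac{46992175}{140234304}$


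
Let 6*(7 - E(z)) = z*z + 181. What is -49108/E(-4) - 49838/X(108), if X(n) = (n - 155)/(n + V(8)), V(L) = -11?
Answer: 763162786/7285 ≈ 1.0476e+5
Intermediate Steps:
E(z) = -139/6 - z²/6 (E(z) = 7 - (z*z + 181)/6 = 7 - (z² + 181)/6 = 7 - (181 + z²)/6 = 7 + (-181/6 - z²/6) = -139/6 - z²/6)
X(n) = (-155 + n)/(-11 + n) (X(n) = (n - 155)/(n - 11) = (-155 + n)/(-11 + n))
-49108/E(-4) - 49838/X(108) = -49108/(-139/6 - ⅙*(-4)²) - 49838*(-11 + 108)/(-155 + 108) = -49108/(-139/6 - ⅙*16) - 49838/(-47/97) = -49108/(-139/6 - 8/3) - 49838/((1/97)*(-47)) = -49108/(-155/6) - 49838/(-47/97) = -49108*(-6/155) - 49838*(-97/47) = 294648/155 + 4834286/47 = 763162786/7285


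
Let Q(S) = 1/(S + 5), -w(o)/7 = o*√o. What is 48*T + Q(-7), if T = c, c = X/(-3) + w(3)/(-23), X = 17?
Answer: -545/2 + 1008*√3/23 ≈ -196.59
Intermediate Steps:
w(o) = -7*o^(3/2) (w(o) = -7*o*√o = -7*o^(3/2))
Q(S) = 1/(5 + S)
c = -17/3 + 21*√3/23 (c = 17/(-3) - 21*√3/(-23) = 17*(-⅓) - 21*√3*(-1/23) = -17/3 - 21*√3*(-1/23) = -17/3 + 21*√3/23 ≈ -4.0852)
T = -17/3 + 21*√3/23 ≈ -4.0852
48*T + Q(-7) = 48*(-17/3 + 21*√3/23) + 1/(5 - 7) = (-272 + 1008*√3/23) + 1/(-2) = (-272 + 1008*√3/23) - ½ = -545/2 + 1008*√3/23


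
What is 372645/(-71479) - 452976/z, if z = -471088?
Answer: -8948144766/2104556197 ≈ -4.2518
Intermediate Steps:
372645/(-71479) - 452976/z = 372645/(-71479) - 452976/(-471088) = 372645*(-1/71479) - 452976*(-1/471088) = -372645/71479 + 28311/29443 = -8948144766/2104556197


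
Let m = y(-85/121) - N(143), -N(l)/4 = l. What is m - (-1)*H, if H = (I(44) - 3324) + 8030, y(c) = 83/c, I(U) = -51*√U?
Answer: 438587/85 - 102*√11 ≈ 4821.6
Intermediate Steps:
N(l) = -4*l
H = 4706 - 102*√11 (H = (-102*√11 - 3324) + 8030 = (-3324 - 102*√11) + 8030 = 4706 - 102*√11 ≈ 4367.7)
m = 38577/85 (m = 83/((-85/121)) - (-4)*143 = 83/((-85*1/121)) - 1*(-572) = 83/(-85/121) + 572 = 83*(-121/85) + 572 = -10043/85 + 572 = 38577/85 ≈ 453.85)
m - (-1)*H = 38577/85 - (-1)*(4706 - 102*√11) = 38577/85 - (-4706 + 102*√11) = 38577/85 + (4706 - 102*√11) = 438587/85 - 102*√11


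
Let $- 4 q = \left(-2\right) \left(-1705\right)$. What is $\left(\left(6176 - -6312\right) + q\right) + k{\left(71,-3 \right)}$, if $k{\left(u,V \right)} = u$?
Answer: $\frac{23413}{2} \approx 11707.0$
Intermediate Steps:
$q = - \frac{1705}{2}$ ($q = - \frac{\left(-2\right) \left(-1705\right)}{4} = \left(- \frac{1}{4}\right) 3410 = - \frac{1705}{2} \approx -852.5$)
$\left(\left(6176 - -6312\right) + q\right) + k{\left(71,-3 \right)} = \left(\left(6176 - -6312\right) - \frac{1705}{2}\right) + 71 = \left(\left(6176 + 6312\right) - \frac{1705}{2}\right) + 71 = \left(12488 - \frac{1705}{2}\right) + 71 = \frac{23271}{2} + 71 = \frac{23413}{2}$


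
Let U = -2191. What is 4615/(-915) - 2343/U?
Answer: -1593524/400953 ≈ -3.9743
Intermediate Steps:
4615/(-915) - 2343/U = 4615/(-915) - 2343/(-2191) = 4615*(-1/915) - 2343*(-1/2191) = -923/183 + 2343/2191 = -1593524/400953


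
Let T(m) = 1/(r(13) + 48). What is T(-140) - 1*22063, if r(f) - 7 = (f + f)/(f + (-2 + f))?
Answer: -14848387/673 ≈ -22063.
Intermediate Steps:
r(f) = 7 + 2*f/(-2 + 2*f) (r(f) = 7 + (f + f)/(f + (-2 + f)) = 7 + (2*f)/(-2 + 2*f) = 7 + 2*f/(-2 + 2*f))
T(m) = 12/673 (T(m) = 1/((-7 + 8*13)/(-1 + 13) + 48) = 1/((-7 + 104)/12 + 48) = 1/((1/12)*97 + 48) = 1/(97/12 + 48) = 1/(673/12) = 12/673)
T(-140) - 1*22063 = 12/673 - 1*22063 = 12/673 - 22063 = -14848387/673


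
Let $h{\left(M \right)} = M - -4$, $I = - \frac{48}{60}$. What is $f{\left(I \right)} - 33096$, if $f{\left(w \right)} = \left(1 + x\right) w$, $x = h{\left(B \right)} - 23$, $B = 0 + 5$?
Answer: $- \frac{165428}{5} \approx -33086.0$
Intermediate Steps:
$B = 5$
$I = - \frac{4}{5}$ ($I = \left(-48\right) \frac{1}{60} = - \frac{4}{5} \approx -0.8$)
$h{\left(M \right)} = 4 + M$ ($h{\left(M \right)} = M + 4 = 4 + M$)
$x = -14$ ($x = \left(4 + 5\right) - 23 = 9 - 23 = -14$)
$f{\left(w \right)} = - 13 w$ ($f{\left(w \right)} = \left(1 - 14\right) w = - 13 w$)
$f{\left(I \right)} - 33096 = \left(-13\right) \left(- \frac{4}{5}\right) - 33096 = \frac{52}{5} - 33096 = - \frac{165428}{5}$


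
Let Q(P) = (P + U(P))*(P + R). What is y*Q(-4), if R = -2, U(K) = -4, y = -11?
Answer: -528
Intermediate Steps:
Q(P) = (-4 + P)*(-2 + P) (Q(P) = (P - 4)*(P - 2) = (-4 + P)*(-2 + P))
y*Q(-4) = -11*(8 + (-4)² - 6*(-4)) = -11*(8 + 16 + 24) = -11*48 = -528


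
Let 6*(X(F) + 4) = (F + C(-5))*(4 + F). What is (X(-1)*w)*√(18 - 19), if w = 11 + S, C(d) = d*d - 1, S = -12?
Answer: -15*I/2 ≈ -7.5*I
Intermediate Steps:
C(d) = -1 + d² (C(d) = d² - 1 = -1 + d²)
X(F) = -4 + (4 + F)*(24 + F)/6 (X(F) = -4 + ((F + (-1 + (-5)²))*(4 + F))/6 = -4 + ((F + (-1 + 25))*(4 + F))/6 = -4 + ((F + 24)*(4 + F))/6 = -4 + ((24 + F)*(4 + F))/6 = -4 + ((4 + F)*(24 + F))/6 = -4 + (4 + F)*(24 + F)/6)
w = -1 (w = 11 - 12 = -1)
(X(-1)*w)*√(18 - 19) = ((12 + (⅙)*(-1)² + (14/3)*(-1))*(-1))*√(18 - 19) = ((12 + (⅙)*1 - 14/3)*(-1))*√(-1) = ((12 + ⅙ - 14/3)*(-1))*I = ((15/2)*(-1))*I = -15*I/2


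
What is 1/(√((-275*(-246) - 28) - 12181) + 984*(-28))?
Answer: -27552/759057263 - √55441/759057263 ≈ -3.6608e-5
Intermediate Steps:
1/(√((-275*(-246) - 28) - 12181) + 984*(-28)) = 1/(√((67650 - 28) - 12181) - 27552) = 1/(√(67622 - 12181) - 27552) = 1/(√55441 - 27552) = 1/(-27552 + √55441)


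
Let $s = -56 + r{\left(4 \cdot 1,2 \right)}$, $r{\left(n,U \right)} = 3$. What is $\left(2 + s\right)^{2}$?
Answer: $2601$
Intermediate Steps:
$s = -53$ ($s = -56 + 3 = -53$)
$\left(2 + s\right)^{2} = \left(2 - 53\right)^{2} = \left(-51\right)^{2} = 2601$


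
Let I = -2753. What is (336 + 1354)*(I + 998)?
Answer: -2965950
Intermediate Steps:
(336 + 1354)*(I + 998) = (336 + 1354)*(-2753 + 998) = 1690*(-1755) = -2965950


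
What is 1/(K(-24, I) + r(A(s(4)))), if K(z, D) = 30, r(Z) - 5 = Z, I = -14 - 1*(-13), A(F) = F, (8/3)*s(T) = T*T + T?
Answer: 2/85 ≈ 0.023529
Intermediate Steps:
s(T) = 3*T/8 + 3*T²/8 (s(T) = 3*(T*T + T)/8 = 3*(T² + T)/8 = 3*(T + T²)/8 = 3*T/8 + 3*T²/8)
I = -1 (I = -14 + 13 = -1)
r(Z) = 5 + Z
1/(K(-24, I) + r(A(s(4)))) = 1/(30 + (5 + (3/8)*4*(1 + 4))) = 1/(30 + (5 + (3/8)*4*5)) = 1/(30 + (5 + 15/2)) = 1/(30 + 25/2) = 1/(85/2) = 2/85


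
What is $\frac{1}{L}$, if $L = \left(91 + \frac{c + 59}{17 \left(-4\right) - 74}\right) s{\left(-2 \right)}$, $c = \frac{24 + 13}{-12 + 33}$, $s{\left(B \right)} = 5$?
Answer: $\frac{1491}{675215} \approx 0.0022082$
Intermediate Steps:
$c = \frac{37}{21} \approx 1.7619$
$L = \frac{675215}{1491}$ ($L = \left(91 + \frac{\frac{37}{21} + 59}{17 \left(-4\right) - 74}\right) 5 = \left(91 + \frac{1276}{21 \left(-68 - 74\right)}\right) 5 = \left(91 + \frac{1276}{21 \left(-142\right)}\right) 5 = \left(91 + \frac{1276}{21} \left(- \frac{1}{142}\right)\right) 5 = \left(91 - \frac{638}{1491}\right) 5 = \frac{135043}{1491} \cdot 5 = \frac{675215}{1491} \approx 452.86$)
$\frac{1}{L} = \frac{1}{\frac{675215}{1491}} = \frac{1491}{675215}$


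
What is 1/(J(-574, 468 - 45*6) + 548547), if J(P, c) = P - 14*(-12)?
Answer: 1/548141 ≈ 1.8243e-6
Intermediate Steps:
J(P, c) = 168 + P (J(P, c) = P + 168 = 168 + P)
1/(J(-574, 468 - 45*6) + 548547) = 1/((168 - 574) + 548547) = 1/(-406 + 548547) = 1/548141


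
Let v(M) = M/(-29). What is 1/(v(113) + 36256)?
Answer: 29/1051311 ≈ 2.7585e-5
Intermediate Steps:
v(M) = -M/29 (v(M) = M*(-1/29) = -M/29)
1/(v(113) + 36256) = 1/(-1/29*113 + 36256) = 1/(-113/29 + 36256) = 1/(1051311/29) = 29/1051311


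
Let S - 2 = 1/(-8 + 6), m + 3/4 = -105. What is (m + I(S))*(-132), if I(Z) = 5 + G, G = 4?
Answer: 12771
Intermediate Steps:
m = -423/4 (m = -¾ - 105 = -423/4 ≈ -105.75)
S = 3/2 (S = 2 + 1/(-8 + 6) = 2 + 1/(-2) = 2 - ½ = 3/2 ≈ 1.5000)
I(Z) = 9 (I(Z) = 5 + 4 = 9)
(m + I(S))*(-132) = (-423/4 + 9)*(-132) = -387/4*(-132) = 12771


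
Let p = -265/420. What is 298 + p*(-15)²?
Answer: 4369/28 ≈ 156.04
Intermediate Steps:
p = -53/84 (p = -265*1/420 = -53/84 ≈ -0.63095)
298 + p*(-15)² = 298 - 53/84*(-15)² = 298 - 53/84*225 = 298 - 3975/28 = 4369/28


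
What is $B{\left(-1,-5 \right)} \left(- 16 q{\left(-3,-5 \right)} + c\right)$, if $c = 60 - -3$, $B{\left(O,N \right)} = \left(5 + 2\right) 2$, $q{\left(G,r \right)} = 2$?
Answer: $434$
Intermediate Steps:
$B{\left(O,N \right)} = 14$ ($B{\left(O,N \right)} = 7 \cdot 2 = 14$)
$c = 63$ ($c = 60 + 3 = 63$)
$B{\left(-1,-5 \right)} \left(- 16 q{\left(-3,-5 \right)} + c\right) = 14 \left(\left(-16\right) 2 + 63\right) = 14 \left(-32 + 63\right) = 14 \cdot 31 = 434$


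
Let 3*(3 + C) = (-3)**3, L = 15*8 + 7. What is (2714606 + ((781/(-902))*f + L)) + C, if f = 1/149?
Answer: 33168461107/12218 ≈ 2.7147e+6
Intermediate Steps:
L = 127 (L = 120 + 7 = 127)
f = 1/149 ≈ 0.0067114
C = -12 (C = -3 + (1/3)*(-3)**3 = -3 + (1/3)*(-27) = -3 - 9 = -12)
(2714606 + ((781/(-902))*f + L)) + C = (2714606 + ((781/(-902))*(1/149) + 127)) - 12 = (2714606 + ((781*(-1/902))*(1/149) + 127)) - 12 = (2714606 + (-71/82*1/149 + 127)) - 12 = (2714606 + (-71/12218 + 127)) - 12 = (2714606 + 1551615/12218) - 12 = 33168607723/12218 - 12 = 33168461107/12218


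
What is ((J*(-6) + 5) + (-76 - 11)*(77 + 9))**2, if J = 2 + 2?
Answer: 56265001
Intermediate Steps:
J = 4
((J*(-6) + 5) + (-76 - 11)*(77 + 9))**2 = ((4*(-6) + 5) + (-76 - 11)*(77 + 9))**2 = ((-24 + 5) - 87*86)**2 = (-19 - 7482)**2 = (-7501)**2 = 56265001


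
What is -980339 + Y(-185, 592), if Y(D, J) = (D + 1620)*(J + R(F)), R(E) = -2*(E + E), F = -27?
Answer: 24161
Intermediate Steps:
R(E) = -4*E
Y(D, J) = (108 + J)*(1620 + D) (Y(D, J) = (D + 1620)*(J - 4*(-27)) = (1620 + D)*(J + 108) = (1620 + D)*(108 + J) = (108 + J)*(1620 + D))
-980339 + Y(-185, 592) = -980339 + (174960 + 108*(-185) + 1620*592 - 185*592) = -980339 + (174960 - 19980 + 959040 - 109520) = -980339 + 1004500 = 24161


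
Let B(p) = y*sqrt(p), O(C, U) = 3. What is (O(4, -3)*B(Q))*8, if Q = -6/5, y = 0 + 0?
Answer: 0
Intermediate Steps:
y = 0
Q = -6/5 ≈ -1.2000
B(p) = 0 (B(p) = 0*sqrt(p) = 0)
(O(4, -3)*B(Q))*8 = (3*0)*8 = 0*8 = 0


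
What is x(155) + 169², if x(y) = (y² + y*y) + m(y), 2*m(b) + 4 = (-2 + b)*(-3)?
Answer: 152759/2 ≈ 76380.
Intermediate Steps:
m(b) = 1 - 3*b/2 (m(b) = -2 + ((-2 + b)*(-3))/2 = -2 + (6 - 3*b)/2 = -2 + (3 - 3*b/2) = 1 - 3*b/2)
x(y) = 1 + 2*y² - 3*y/2 (x(y) = (y² + y*y) + (1 - 3*y/2) = (y² + y²) + (1 - 3*y/2) = 2*y² + (1 - 3*y/2) = 1 + 2*y² - 3*y/2)
x(155) + 169² = (1 + 2*155² - 3/2*155) + 169² = (1 + 2*24025 - 465/2) + 28561 = (1 + 48050 - 465/2) + 28561 = 95637/2 + 28561 = 152759/2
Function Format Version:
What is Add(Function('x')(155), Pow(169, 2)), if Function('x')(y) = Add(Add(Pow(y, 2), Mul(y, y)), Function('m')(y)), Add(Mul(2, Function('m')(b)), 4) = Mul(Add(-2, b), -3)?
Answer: Rational(152759, 2) ≈ 76380.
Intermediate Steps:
Function('m')(b) = Add(1, Mul(Rational(-3, 2), b)) (Function('m')(b) = Add(-2, Mul(Rational(1, 2), Mul(Add(-2, b), -3))) = Add(-2, Mul(Rational(1, 2), Add(6, Mul(-3, b)))) = Add(-2, Add(3, Mul(Rational(-3, 2), b))) = Add(1, Mul(Rational(-3, 2), b)))
Function('x')(y) = Add(1, Mul(2, Pow(y, 2)), Mul(Rational(-3, 2), y)) (Function('x')(y) = Add(Add(Pow(y, 2), Mul(y, y)), Add(1, Mul(Rational(-3, 2), y))) = Add(Add(Pow(y, 2), Pow(y, 2)), Add(1, Mul(Rational(-3, 2), y))) = Add(Mul(2, Pow(y, 2)), Add(1, Mul(Rational(-3, 2), y))) = Add(1, Mul(2, Pow(y, 2)), Mul(Rational(-3, 2), y)))
Add(Function('x')(155), Pow(169, 2)) = Add(Add(1, Mul(2, Pow(155, 2)), Mul(Rational(-3, 2), 155)), Pow(169, 2)) = Add(Add(1, Mul(2, 24025), Rational(-465, 2)), 28561) = Add(Add(1, 48050, Rational(-465, 2)), 28561) = Add(Rational(95637, 2), 28561) = Rational(152759, 2)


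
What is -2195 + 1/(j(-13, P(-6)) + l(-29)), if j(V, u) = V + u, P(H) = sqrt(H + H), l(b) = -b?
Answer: (-4390*sqrt(3) + 35119*I)/(2*(sqrt(3) - 8*I)) ≈ -2194.9 - 0.012926*I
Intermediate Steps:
P(H) = sqrt(2)*sqrt(H) (P(H) = sqrt(2*H) = sqrt(2)*sqrt(H))
-2195 + 1/(j(-13, P(-6)) + l(-29)) = -2195 + 1/((-13 + sqrt(2)*sqrt(-6)) - 1*(-29)) = -2195 + 1/((-13 + sqrt(2)*(I*sqrt(6))) + 29) = -2195 + 1/((-13 + 2*I*sqrt(3)) + 29) = -2195 + 1/(16 + 2*I*sqrt(3))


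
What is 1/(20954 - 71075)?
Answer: -1/50121 ≈ -1.9952e-5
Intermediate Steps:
1/(20954 - 71075) = 1/(-50121) = -1/50121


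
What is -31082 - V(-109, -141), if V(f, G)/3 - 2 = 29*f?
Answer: -21605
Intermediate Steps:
V(f, G) = 6 + 87*f (V(f, G) = 6 + 3*(29*f) = 6 + 87*f)
-31082 - V(-109, -141) = -31082 - (6 + 87*(-109)) = -31082 - (6 - 9483) = -31082 - 1*(-9477) = -31082 + 9477 = -21605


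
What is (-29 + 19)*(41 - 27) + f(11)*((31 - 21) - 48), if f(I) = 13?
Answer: -634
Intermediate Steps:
(-29 + 19)*(41 - 27) + f(11)*((31 - 21) - 48) = (-29 + 19)*(41 - 27) + 13*((31 - 21) - 48) = -10*14 + 13*(10 - 48) = -140 + 13*(-38) = -140 - 494 = -634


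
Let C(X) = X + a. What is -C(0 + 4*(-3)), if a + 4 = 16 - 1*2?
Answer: 2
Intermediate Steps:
a = 10 (a = -4 + (16 - 1*2) = -4 + (16 - 2) = -4 + 14 = 10)
C(X) = 10 + X (C(X) = X + 10 = 10 + X)
-C(0 + 4*(-3)) = -(10 + (0 + 4*(-3))) = -(10 + (0 - 12)) = -(10 - 12) = -1*(-2) = 2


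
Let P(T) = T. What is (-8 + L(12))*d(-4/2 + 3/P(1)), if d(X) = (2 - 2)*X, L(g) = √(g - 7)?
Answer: 0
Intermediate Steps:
L(g) = √(-7 + g)
d(X) = 0 (d(X) = 0*X = 0)
(-8 + L(12))*d(-4/2 + 3/P(1)) = (-8 + √(-7 + 12))*0 = (-8 + √5)*0 = 0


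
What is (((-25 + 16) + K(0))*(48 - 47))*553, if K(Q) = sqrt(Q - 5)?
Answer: -4977 + 553*I*sqrt(5) ≈ -4977.0 + 1236.5*I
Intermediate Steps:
K(Q) = sqrt(-5 + Q)
(((-25 + 16) + K(0))*(48 - 47))*553 = (((-25 + 16) + sqrt(-5 + 0))*(48 - 47))*553 = ((-9 + sqrt(-5))*1)*553 = ((-9 + I*sqrt(5))*1)*553 = (-9 + I*sqrt(5))*553 = -4977 + 553*I*sqrt(5)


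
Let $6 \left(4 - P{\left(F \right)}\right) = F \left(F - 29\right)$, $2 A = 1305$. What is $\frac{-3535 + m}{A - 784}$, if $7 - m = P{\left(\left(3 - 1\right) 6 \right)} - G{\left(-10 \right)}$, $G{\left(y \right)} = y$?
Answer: $\frac{7152}{263} \approx 27.194$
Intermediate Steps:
$A = \frac{1305}{2}$ ($A = \frac{1}{2} \cdot 1305 = \frac{1305}{2} \approx 652.5$)
$P{\left(F \right)} = 4 - \frac{F \left(-29 + F\right)}{6}$ ($P{\left(F \right)} = 4 - \frac{F \left(F - 29\right)}{6} = 4 - \frac{F \left(-29 + F\right)}{6}$)
$m = -41$ ($m = 7 - \left(\left(4 - \frac{\left(\left(3 - 1\right) 6\right)^{2}}{6} + \frac{29 \left(3 - 1\right) 6}{6}\right) - -10\right) = 7 - \left(\left(4 - \frac{\left(2 \cdot 6\right)^{2}}{6} + \frac{29 \cdot 2 \cdot 6}{6}\right) + 10\right) = 7 - \left(\left(4 - \frac{12^{2}}{6} + \frac{29}{6} \cdot 12\right) + 10\right) = 7 - \left(\left(4 - 24 + 58\right) + 10\right) = 7 - \left(38 + 10\right) = 7 - 48 = -41$)
$\frac{-3535 + m}{A - 784} = \frac{-3535 - 41}{\frac{1305}{2} - 784} = - \frac{3576}{- \frac{263}{2}} = \left(-3576\right) \left(- \frac{2}{263}\right) = \frac{7152}{263}$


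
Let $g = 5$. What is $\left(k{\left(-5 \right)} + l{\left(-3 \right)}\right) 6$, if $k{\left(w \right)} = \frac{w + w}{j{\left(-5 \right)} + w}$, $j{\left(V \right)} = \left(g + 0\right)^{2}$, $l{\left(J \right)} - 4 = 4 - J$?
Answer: $63$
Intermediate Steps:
$l{\left(J \right)} = 8 - J$ ($l{\left(J \right)} = 4 - \left(-4 + J\right) = 8 - J$)
$j{\left(V \right)} = 25$ ($j{\left(V \right)} = \left(5 + 0\right)^{2} = 5^{2} = 25$)
$k{\left(w \right)} = \frac{2 w}{25 + w}$ ($k{\left(w \right)} = \frac{w + w}{25 + w} = \frac{2 w}{25 + w}$)
$\left(k{\left(-5 \right)} + l{\left(-3 \right)}\right) 6 = \left(2 \left(-5\right) \frac{1}{25 - 5} + \left(8 - -3\right)\right) 6 = \left(2 \left(-5\right) \frac{1}{20} + \left(8 + 3\right)\right) 6 = \left(2 \left(-5\right) \frac{1}{20} + 11\right) 6 = \left(- \frac{1}{2} + 11\right) 6 = \frac{21}{2} \cdot 6 = 63$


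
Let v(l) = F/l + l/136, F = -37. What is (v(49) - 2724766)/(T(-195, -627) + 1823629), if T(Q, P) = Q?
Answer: -18157843255/12151364176 ≈ -1.4943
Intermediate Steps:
v(l) = -37/l + l/136
(v(49) - 2724766)/(T(-195, -627) + 1823629) = ((-37/49 + (1/136)*49) - 2724766)/(-195 + 1823629) = ((-37*1/49 + 49/136) - 2724766)/1823434 = ((-37/49 + 49/136) - 2724766)*(1/1823434) = (-2631/6664 - 2724766)*(1/1823434) = -18157843255/6664*1/1823434 = -18157843255/12151364176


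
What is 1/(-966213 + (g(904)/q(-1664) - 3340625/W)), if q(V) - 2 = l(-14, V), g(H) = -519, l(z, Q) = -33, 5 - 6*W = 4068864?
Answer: -126134629/121870185195906 ≈ -1.0350e-6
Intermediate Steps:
W = -4068859/6 (W = ⅚ - ⅙*4068864 = ⅚ - 678144 = -4068859/6 ≈ -6.7814e+5)
q(V) = -31 (q(V) = 2 - 33 = -31)
1/(-966213 + (g(904)/q(-1664) - 3340625/W)) = 1/(-966213 + (-519/(-31) - 3340625/(-4068859/6))) = 1/(-966213 + (-519*(-1/31) - 3340625*(-6/4068859))) = 1/(-966213 + (519/31 + 20043750/4068859)) = 1/(-966213 + 2733094071/126134629) = 1/(-121870185195906/126134629) = -126134629/121870185195906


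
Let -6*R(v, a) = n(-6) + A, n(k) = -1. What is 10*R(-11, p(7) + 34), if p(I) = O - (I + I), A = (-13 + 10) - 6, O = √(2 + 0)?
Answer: 50/3 ≈ 16.667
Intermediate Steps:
O = √2 ≈ 1.4142
A = -9 (A = -3 - 6 = -9)
p(I) = √2 - 2*I (p(I) = √2 - (I + I) = √2 - 2*I)
R(v, a) = 5/3 (R(v, a) = -(-1 - 9)/6 = -⅙*(-10) = 5/3)
10*R(-11, p(7) + 34) = 10*(5/3) = 50/3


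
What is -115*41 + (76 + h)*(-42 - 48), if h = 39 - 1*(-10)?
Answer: -15965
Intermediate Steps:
h = 49 (h = 39 + 10 = 49)
-115*41 + (76 + h)*(-42 - 48) = -115*41 + (76 + 49)*(-42 - 48) = -4715 + 125*(-90) = -4715 - 11250 = -15965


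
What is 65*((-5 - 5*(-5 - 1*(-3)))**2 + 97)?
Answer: 7930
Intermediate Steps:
65*((-5 - 5*(-5 - 1*(-3)))**2 + 97) = 65*((-5 - 5*(-5 + 3))**2 + 97) = 65*((-5 - 5*(-2))**2 + 97) = 65*((-5 + 10)**2 + 97) = 65*(5**2 + 97) = 65*(25 + 97) = 65*122 = 7930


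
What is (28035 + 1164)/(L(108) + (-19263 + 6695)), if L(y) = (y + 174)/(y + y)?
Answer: -1051164/452401 ≈ -2.3235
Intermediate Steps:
L(y) = (174 + y)/(2*y) (L(y) = (174 + y)/((2*y)) = (174 + y)*(1/(2*y)) = (174 + y)/(2*y))
(28035 + 1164)/(L(108) + (-19263 + 6695)) = (28035 + 1164)/((½)*(174 + 108)/108 + (-19263 + 6695)) = 29199/((½)*(1/108)*282 - 12568) = 29199/(47/36 - 12568) = 29199/(-452401/36) = 29199*(-36/452401) = -1051164/452401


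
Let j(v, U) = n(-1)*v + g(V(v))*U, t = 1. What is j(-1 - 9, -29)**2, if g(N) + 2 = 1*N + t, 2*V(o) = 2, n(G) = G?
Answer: 100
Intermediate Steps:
V(o) = 1 (V(o) = (1/2)*2 = 1)
g(N) = -1 + N (g(N) = -2 + (1*N + 1) = -2 + (N + 1) = -2 + (1 + N) = -1 + N)
j(v, U) = -v (j(v, U) = -v + (-1 + 1)*U = -v + 0*U = -v + 0 = -v)
j(-1 - 9, -29)**2 = (-(-1 - 9))**2 = (-1*(-10))**2 = 10**2 = 100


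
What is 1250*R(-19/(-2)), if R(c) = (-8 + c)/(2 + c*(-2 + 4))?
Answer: 625/7 ≈ 89.286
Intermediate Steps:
R(c) = (-8 + c)/(2 + 2*c) (R(c) = (-8 + c)/(2 + c*2) = (-8 + c)/(2 + 2*c))
1250*R(-19/(-2)) = 1250*((-8 - 19/(-2))/(2*(1 - 19/(-2)))) = 1250*((-8 - 19*(-½))/(2*(1 - 19*(-½)))) = 1250*((-8 + 19/2)/(2*(1 + 19/2))) = 1250*((½)*(3/2)/(21/2)) = 1250*((½)*(2/21)*(3/2)) = 1250*(1/14) = 625/7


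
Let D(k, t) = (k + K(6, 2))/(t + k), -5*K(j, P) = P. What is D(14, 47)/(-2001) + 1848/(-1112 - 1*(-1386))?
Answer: 563912504/83611785 ≈ 6.7444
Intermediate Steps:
K(j, P) = -P/5
D(k, t) = (-⅖ + k)/(k + t) (D(k, t) = (k - ⅕*2)/(t + k) = (k - ⅖)/(k + t) = (-⅖ + k)/(k + t))
D(14, 47)/(-2001) + 1848/(-1112 - 1*(-1386)) = ((-⅖ + 14)/(14 + 47))/(-2001) + 1848/(-1112 - 1*(-1386)) = ((68/5)/61)*(-1/2001) + 1848/(-1112 + 1386) = ((1/61)*(68/5))*(-1/2001) + 1848/274 = (68/305)*(-1/2001) + 1848*(1/274) = -68/610305 + 924/137 = 563912504/83611785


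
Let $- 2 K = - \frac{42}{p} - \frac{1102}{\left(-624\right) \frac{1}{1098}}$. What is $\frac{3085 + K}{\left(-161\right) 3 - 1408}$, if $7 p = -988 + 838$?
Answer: $- \frac{5497627}{4916600} \approx -1.1182$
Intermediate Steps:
$p = - \frac{150}{7}$ ($p = \frac{-988 + 838}{7} = \frac{1}{7} \left(-150\right) = - \frac{150}{7} \approx -21.429$)
$K = - \frac{2523373}{2600}$ ($K = - \frac{- \frac{42}{- \frac{150}{7}} - \frac{1102}{\left(-624\right) \frac{1}{1098}}}{2} = - \frac{\left(-42\right) \left(- \frac{7}{150}\right) - \frac{1102}{\left(-624\right) \frac{1}{1098}}}{2} = - \frac{\frac{49}{25} - \frac{1102}{- \frac{104}{183}}}{2} = - \frac{\frac{49}{25} - - \frac{100833}{52}}{2} = - \frac{\frac{49}{25} + \frac{100833}{52}}{2} = \left(- \frac{1}{2}\right) \frac{2523373}{1300} = - \frac{2523373}{2600} \approx -970.53$)
$\frac{3085 + K}{\left(-161\right) 3 - 1408} = \frac{3085 - \frac{2523373}{2600}}{\left(-161\right) 3 - 1408} = \frac{5497627}{2600 \left(-483 - 1408\right)} = \frac{5497627}{2600 \left(-1891\right)} = \frac{5497627}{2600} \left(- \frac{1}{1891}\right) = - \frac{5497627}{4916600}$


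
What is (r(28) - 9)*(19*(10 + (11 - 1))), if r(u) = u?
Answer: 7220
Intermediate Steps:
(r(28) - 9)*(19*(10 + (11 - 1))) = (28 - 9)*(19*(10 + (11 - 1))) = 19*(19*(10 + 10)) = 19*(19*20) = 19*380 = 7220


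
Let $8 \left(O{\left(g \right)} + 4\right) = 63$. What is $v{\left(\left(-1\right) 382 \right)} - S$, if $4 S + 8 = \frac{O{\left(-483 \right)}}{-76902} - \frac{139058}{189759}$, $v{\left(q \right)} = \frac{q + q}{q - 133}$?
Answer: $\frac{97978642445611}{26721123584960} \approx 3.6667$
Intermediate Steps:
$O{\left(g \right)} = \frac{31}{8}$ ($O{\left(g \right)} = -4 + \frac{1}{8} \cdot 63 = -4 + \frac{63}{8} = \frac{31}{8}$)
$v{\left(q \right)} = \frac{2 q}{-133 + q}$
$S = - \frac{113277641401}{51885676864}$ ($S = -2 + \frac{\frac{31}{8 \left(-76902\right)} - \frac{139058}{189759}}{4} = -2 + \frac{\frac{31}{8} \left(- \frac{1}{76902}\right) - \frac{139058}{189759}}{4} = -2 + \frac{- \frac{31}{615216} - \frac{139058}{189759}}{4} = -2 + \frac{1}{4} \left(- \frac{9506287673}{12971419216}\right) = -2 - \frac{9506287673}{51885676864} = - \frac{113277641401}{51885676864} \approx -2.1832$)
$v{\left(\left(-1\right) 382 \right)} - S = \frac{2 \left(\left(-1\right) 382\right)}{-133 - 382} - - \frac{113277641401}{51885676864} = 2 \left(-382\right) \frac{1}{-133 - 382} + \frac{113277641401}{51885676864} = 2 \left(-382\right) \frac{1}{-515} + \frac{113277641401}{51885676864} = 2 \left(-382\right) \left(- \frac{1}{515}\right) + \frac{113277641401}{51885676864} = \frac{764}{515} + \frac{113277641401}{51885676864} = \frac{97978642445611}{26721123584960}$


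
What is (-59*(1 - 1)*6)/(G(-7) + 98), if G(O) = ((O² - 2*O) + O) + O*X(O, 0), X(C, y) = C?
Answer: 0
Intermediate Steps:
G(O) = -O + 2*O² (G(O) = ((O² - 2*O) + O) + O*O = (O² - O) + O² = -O + 2*O²)
(-59*(1 - 1)*6)/(G(-7) + 98) = (-59*(1 - 1)*6)/(-7*(-1 + 2*(-7)) + 98) = (-0*6)/(-7*(-1 - 14) + 98) = (-59*0)/(-7*(-15) + 98) = 0/(105 + 98) = 0/203 = 0*(1/203) = 0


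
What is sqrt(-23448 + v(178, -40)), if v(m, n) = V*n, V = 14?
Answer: 2*I*sqrt(6002) ≈ 154.95*I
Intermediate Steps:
v(m, n) = 14*n
sqrt(-23448 + v(178, -40)) = sqrt(-23448 + 14*(-40)) = sqrt(-23448 - 560) = sqrt(-24008) = 2*I*sqrt(6002)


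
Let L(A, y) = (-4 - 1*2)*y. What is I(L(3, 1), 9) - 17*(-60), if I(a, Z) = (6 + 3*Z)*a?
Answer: 822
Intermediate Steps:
L(A, y) = -6*y (L(A, y) = (-4 - 2)*y = -6*y)
I(a, Z) = a*(6 + 3*Z)
I(L(3, 1), 9) - 17*(-60) = 3*(-6*1)*(2 + 9) - 17*(-60) = 3*(-6)*11 + 1020 = -198 + 1020 = 822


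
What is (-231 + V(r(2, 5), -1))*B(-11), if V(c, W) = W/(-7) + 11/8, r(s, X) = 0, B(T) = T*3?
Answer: 424083/56 ≈ 7572.9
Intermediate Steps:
B(T) = 3*T
V(c, W) = 11/8 - W/7 (V(c, W) = W*(-1/7) + 11*(1/8) = -W/7 + 11/8 = 11/8 - W/7)
(-231 + V(r(2, 5), -1))*B(-11) = (-231 + (11/8 - 1/7*(-1)))*(3*(-11)) = (-231 + (11/8 + 1/7))*(-33) = (-231 + 85/56)*(-33) = -12851/56*(-33) = 424083/56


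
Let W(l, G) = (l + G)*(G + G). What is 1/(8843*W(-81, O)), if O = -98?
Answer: 1/310247812 ≈ 3.2232e-9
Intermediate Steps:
W(l, G) = 2*G*(G + l) (W(l, G) = (G + l)*(2*G) = 2*G*(G + l))
1/(8843*W(-81, O)) = 1/(8843*((2*(-98)*(-98 - 81)))) = 1/(8843*((2*(-98)*(-179)))) = (1/8843)/35084 = (1/8843)*(1/35084) = 1/310247812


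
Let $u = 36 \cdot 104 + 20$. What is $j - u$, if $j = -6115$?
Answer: $-9879$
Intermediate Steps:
$u = 3764$ ($u = 3744 + 20 = 3764$)
$j - u = -6115 - 3764 = -9879$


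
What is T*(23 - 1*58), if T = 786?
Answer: -27510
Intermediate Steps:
T*(23 - 1*58) = 786*(23 - 1*58) = 786*(23 - 58) = 786*(-35) = -27510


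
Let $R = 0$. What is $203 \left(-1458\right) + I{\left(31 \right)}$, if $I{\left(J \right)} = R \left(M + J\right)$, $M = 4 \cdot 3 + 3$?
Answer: $-295974$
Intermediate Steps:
$M = 15$ ($M = 12 + 3 = 15$)
$I{\left(J \right)} = 0$ ($I{\left(J \right)} = 0 \left(15 + J\right) = 0$)
$203 \left(-1458\right) + I{\left(31 \right)} = 203 \left(-1458\right) + 0 = -295974 + 0 = -295974$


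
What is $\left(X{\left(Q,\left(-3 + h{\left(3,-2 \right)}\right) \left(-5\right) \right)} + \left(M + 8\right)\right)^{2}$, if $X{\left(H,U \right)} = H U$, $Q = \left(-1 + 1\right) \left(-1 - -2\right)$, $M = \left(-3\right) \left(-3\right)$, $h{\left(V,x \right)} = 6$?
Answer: $289$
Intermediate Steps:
$M = 9$
$Q = 0$ ($Q = 0 \left(-1 + 2\right) = 0 \cdot 1 = 0$)
$\left(X{\left(Q,\left(-3 + h{\left(3,-2 \right)}\right) \left(-5\right) \right)} + \left(M + 8\right)\right)^{2} = \left(0 \left(-3 + 6\right) \left(-5\right) + \left(9 + 8\right)\right)^{2} = \left(0 \cdot 3 \left(-5\right) + 17\right)^{2} = \left(0 \left(-15\right) + 17\right)^{2} = \left(0 + 17\right)^{2} = 17^{2} = 289$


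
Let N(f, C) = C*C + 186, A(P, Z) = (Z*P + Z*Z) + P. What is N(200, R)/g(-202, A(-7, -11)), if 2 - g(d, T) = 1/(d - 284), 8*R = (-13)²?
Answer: 9832995/31136 ≈ 315.81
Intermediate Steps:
A(P, Z) = P + Z² + P*Z (A(P, Z) = (P*Z + Z²) + P = (Z² + P*Z) + P = P + Z² + P*Z)
R = 169/8 (R = (⅛)*(-13)² = (⅛)*169 = 169/8 ≈ 21.125)
N(f, C) = 186 + C² (N(f, C) = C² + 186 = 186 + C²)
g(d, T) = 2 - 1/(-284 + d) (g(d, T) = 2 - 1/(d - 284) = 2 - 1/(-284 + d))
N(200, R)/g(-202, A(-7, -11)) = (186 + (169/8)²)/(((-569 + 2*(-202))/(-284 - 202))) = (186 + 28561/64)/(((-569 - 404)/(-486))) = 40465/(64*((-1/486*(-973)))) = 40465/(64*(973/486)) = (40465/64)*(486/973) = 9832995/31136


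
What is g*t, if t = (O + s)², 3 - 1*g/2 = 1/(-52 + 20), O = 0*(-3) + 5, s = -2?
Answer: 873/16 ≈ 54.563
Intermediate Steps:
O = 5 (O = 0 + 5 = 5)
g = 97/16 (g = 6 - 2/(-52 + 20) = 6 - 2/(-32) = 6 - 2*(-1/32) = 6 + 1/16 = 97/16 ≈ 6.0625)
t = 9 (t = (5 - 2)² = 3² = 9)
g*t = (97/16)*9 = 873/16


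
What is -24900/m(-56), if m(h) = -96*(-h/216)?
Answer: 56025/56 ≈ 1000.4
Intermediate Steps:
m(h) = 4*h/9 (m(h) = -(-4)*h/9 = 4*h/9)
-24900/m(-56) = -24900/((4/9)*(-56)) = -24900/(-224/9) = -24900*(-9/224) = 56025/56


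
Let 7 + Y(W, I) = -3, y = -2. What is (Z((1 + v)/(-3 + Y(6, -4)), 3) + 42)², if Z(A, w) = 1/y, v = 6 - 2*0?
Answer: 6889/4 ≈ 1722.3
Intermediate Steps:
Y(W, I) = -10 (Y(W, I) = -7 - 3 = -10)
v = 6 (v = 6 + 0 = 6)
Z(A, w) = -½ (Z(A, w) = 1/(-2) = -½)
(Z((1 + v)/(-3 + Y(6, -4)), 3) + 42)² = (-½ + 42)² = (83/2)² = 6889/4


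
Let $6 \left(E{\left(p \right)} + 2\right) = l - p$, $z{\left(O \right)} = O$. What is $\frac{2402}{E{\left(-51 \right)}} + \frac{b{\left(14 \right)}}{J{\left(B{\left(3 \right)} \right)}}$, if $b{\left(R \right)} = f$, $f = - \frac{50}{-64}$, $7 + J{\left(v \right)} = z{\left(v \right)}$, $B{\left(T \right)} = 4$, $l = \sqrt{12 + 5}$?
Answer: $\frac{1685029}{4512} - \frac{3603 \sqrt{17}}{376} \approx 333.95$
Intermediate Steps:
$l = \sqrt{17} \approx 4.1231$
$J{\left(v \right)} = -7 + v$
$E{\left(p \right)} = -2 - \frac{p}{6} + \frac{\sqrt{17}}{6}$ ($E{\left(p \right)} = -2 + \frac{\sqrt{17} - p}{6} = -2 - \left(- \frac{\sqrt{17}}{6} + \frac{p}{6}\right) = -2 - \frac{p}{6} + \frac{\sqrt{17}}{6}$)
$f = \frac{25}{32}$ ($f = \left(-50\right) \left(- \frac{1}{64}\right) = \frac{25}{32} \approx 0.78125$)
$b{\left(R \right)} = \frac{25}{32}$
$\frac{2402}{E{\left(-51 \right)}} + \frac{b{\left(14 \right)}}{J{\left(B{\left(3 \right)} \right)}} = \frac{2402}{-2 - - \frac{17}{2} + \frac{\sqrt{17}}{6}} + \frac{25}{32 \left(-7 + 4\right)} = \frac{2402}{-2 + \frac{17}{2} + \frac{\sqrt{17}}{6}} + \frac{25}{32 \left(-3\right)} = \frac{2402}{\frac{13}{2} + \frac{\sqrt{17}}{6}} + \frac{25}{32} \left(- \frac{1}{3}\right) = \frac{2402}{\frac{13}{2} + \frac{\sqrt{17}}{6}} - \frac{25}{96} = - \frac{25}{96} + \frac{2402}{\frac{13}{2} + \frac{\sqrt{17}}{6}}$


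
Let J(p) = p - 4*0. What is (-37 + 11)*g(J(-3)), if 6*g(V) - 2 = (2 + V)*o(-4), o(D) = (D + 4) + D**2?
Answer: 182/3 ≈ 60.667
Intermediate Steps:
o(D) = 4 + D + D**2 (o(D) = (4 + D) + D**2 = 4 + D + D**2)
J(p) = p (J(p) = p + 0 = p)
g(V) = 17/3 + 8*V/3 (g(V) = 1/3 + ((2 + V)*(4 - 4 + (-4)**2))/6 = 1/3 + ((2 + V)*(4 - 4 + 16))/6 = 1/3 + ((2 + V)*16)/6 = 1/3 + (32 + 16*V)/6 = 1/3 + (16/3 + 8*V/3) = 17/3 + 8*V/3)
(-37 + 11)*g(J(-3)) = (-37 + 11)*(17/3 + (8/3)*(-3)) = -26*(17/3 - 8) = -26*(-7/3) = 182/3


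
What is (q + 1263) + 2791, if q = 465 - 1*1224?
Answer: 3295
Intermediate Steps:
q = -759 (q = 465 - 1224 = -759)
(q + 1263) + 2791 = (-759 + 1263) + 2791 = 504 + 2791 = 3295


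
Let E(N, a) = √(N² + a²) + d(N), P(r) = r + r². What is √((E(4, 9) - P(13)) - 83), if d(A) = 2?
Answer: √(-263 + √97) ≈ 15.911*I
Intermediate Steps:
E(N, a) = 2 + √(N² + a²) (E(N, a) = √(N² + a²) + 2 = 2 + √(N² + a²))
√((E(4, 9) - P(13)) - 83) = √(((2 + √(4² + 9²)) - 13*(1 + 13)) - 83) = √(((2 + √(16 + 81)) - 13*14) - 83) = √(((2 + √97) - 1*182) - 83) = √(((2 + √97) - 182) - 83) = √((-180 + √97) - 83) = √(-263 + √97)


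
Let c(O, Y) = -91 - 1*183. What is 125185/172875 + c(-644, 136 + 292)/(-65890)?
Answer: 165916148/227814675 ≈ 0.72829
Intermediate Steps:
c(O, Y) = -274 (c(O, Y) = -91 - 183 = -274)
125185/172875 + c(-644, 136 + 292)/(-65890) = 125185/172875 - 274/(-65890) = 125185*(1/172875) - 274*(-1/65890) = 25037/34575 + 137/32945 = 165916148/227814675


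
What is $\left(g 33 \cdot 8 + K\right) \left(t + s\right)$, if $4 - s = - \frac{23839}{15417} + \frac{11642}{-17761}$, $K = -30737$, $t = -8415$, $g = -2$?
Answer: $\frac{71987924385457210}{273821337} \approx 2.629 \cdot 10^{8}$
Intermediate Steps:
$s = \frac{1698174541}{273821337}$ ($s = 4 - \left(- \frac{23839}{15417} + \frac{11642}{-17761}\right) = 4 - \left(\left(-23839\right) \frac{1}{15417} + 11642 \left(- \frac{1}{17761}\right)\right) = 4 - \left(- \frac{23839}{15417} - \frac{11642}{17761}\right) = 4 - - \frac{602889193}{273821337} = 4 + \frac{602889193}{273821337} = \frac{1698174541}{273821337} \approx 6.2018$)
$\left(g 33 \cdot 8 + K\right) \left(t + s\right) = \left(\left(-2\right) 33 \cdot 8 - 30737\right) \left(-8415 + \frac{1698174541}{273821337}\right) = \left(\left(-66\right) 8 - 30737\right) \left(- \frac{2302508376314}{273821337}\right) = \left(-528 - 30737\right) \left(- \frac{2302508376314}{273821337}\right) = \left(-31265\right) \left(- \frac{2302508376314}{273821337}\right) = \frac{71987924385457210}{273821337}$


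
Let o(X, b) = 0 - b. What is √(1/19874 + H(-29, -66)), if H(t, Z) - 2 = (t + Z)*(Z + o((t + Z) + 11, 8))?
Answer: √2777470379906/19874 ≈ 83.857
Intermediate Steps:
o(X, b) = -b
H(t, Z) = 2 + (-8 + Z)*(Z + t) (H(t, Z) = 2 + (t + Z)*(Z - 1*8) = 2 + (Z + t)*(Z - 8) = 2 + (Z + t)*(-8 + Z) = 2 + (-8 + Z)*(Z + t))
√(1/19874 + H(-29, -66)) = √(1/19874 + (2 + (-66)² - 8*(-66) - 8*(-29) - 66*(-29))) = √(1/19874 + (2 + 4356 + 528 + 232 + 1914)) = √(1/19874 + 7032) = √(139753969/19874) = √2777470379906/19874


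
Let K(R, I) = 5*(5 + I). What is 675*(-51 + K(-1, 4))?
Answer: -4050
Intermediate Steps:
K(R, I) = 25 + 5*I
675*(-51 + K(-1, 4)) = 675*(-51 + (25 + 5*4)) = 675*(-51 + (25 + 20)) = 675*(-51 + 45) = 675*(-6) = -4050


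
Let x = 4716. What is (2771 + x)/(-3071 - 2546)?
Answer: -7487/5617 ≈ -1.3329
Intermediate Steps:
(2771 + x)/(-3071 - 2546) = (2771 + 4716)/(-3071 - 2546) = 7487/(-5617) = 7487*(-1/5617) = -7487/5617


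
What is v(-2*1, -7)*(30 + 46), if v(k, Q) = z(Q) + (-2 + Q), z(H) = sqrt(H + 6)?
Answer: -684 + 76*I ≈ -684.0 + 76.0*I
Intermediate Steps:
z(H) = sqrt(6 + H)
v(k, Q) = -2 + Q + sqrt(6 + Q) (v(k, Q) = sqrt(6 + Q) + (-2 + Q) = -2 + Q + sqrt(6 + Q))
v(-2*1, -7)*(30 + 46) = (-2 - 7 + sqrt(6 - 7))*(30 + 46) = (-2 - 7 + sqrt(-1))*76 = (-2 - 7 + I)*76 = (-9 + I)*76 = -684 + 76*I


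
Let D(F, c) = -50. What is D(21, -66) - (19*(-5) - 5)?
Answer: 50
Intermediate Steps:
D(21, -66) - (19*(-5) - 5) = -50 - (19*(-5) - 5) = -50 - (-95 - 5) = -50 - 1*(-100) = -50 + 100 = 50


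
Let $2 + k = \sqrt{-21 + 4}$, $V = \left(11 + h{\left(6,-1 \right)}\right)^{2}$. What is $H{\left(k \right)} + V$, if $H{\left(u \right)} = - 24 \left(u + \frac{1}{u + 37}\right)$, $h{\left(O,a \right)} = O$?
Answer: $\frac{- 12179 i - 503 \sqrt{17}}{\sqrt{17} - 35 i} \approx 336.32 - 98.875 i$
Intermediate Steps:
$V = 289$ ($V = \left(11 + 6\right)^{2} = 17^{2} = 289$)
$k = -2 + i \sqrt{17}$ ($k = -2 + \sqrt{-21 + 4} = -2 + \sqrt{-17} = -2 + i \sqrt{17} \approx -2.0 + 4.1231 i$)
$H{\left(u \right)} = - 24 u - \frac{24}{37 + u}$ ($H{\left(u \right)} = - 24 \left(u + \frac{1}{37 + u}\right) = - 24 u - \frac{24}{37 + u}$)
$H{\left(k \right)} + V = \frac{24 \left(-1 - \left(-2 + i \sqrt{17}\right)^{2} - 37 \left(-2 + i \sqrt{17}\right)\right)}{37 - \left(2 - i \sqrt{17}\right)} + 289 = \frac{24 \left(-1 - \left(-2 + i \sqrt{17}\right)^{2} + \left(74 - 37 i \sqrt{17}\right)\right)}{35 + i \sqrt{17}} + 289 = \frac{24 \left(73 - \left(-2 + i \sqrt{17}\right)^{2} - 37 i \sqrt{17}\right)}{35 + i \sqrt{17}} + 289 = 289 + \frac{24 \left(73 - \left(-2 + i \sqrt{17}\right)^{2} - 37 i \sqrt{17}\right)}{35 + i \sqrt{17}}$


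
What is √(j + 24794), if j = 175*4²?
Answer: 3*√3066 ≈ 166.11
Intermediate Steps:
j = 2800 (j = 175*16 = 2800)
√(j + 24794) = √(2800 + 24794) = √27594 = 3*√3066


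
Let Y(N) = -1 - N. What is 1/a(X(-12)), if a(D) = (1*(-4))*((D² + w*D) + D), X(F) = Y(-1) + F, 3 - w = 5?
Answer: -1/624 ≈ -0.0016026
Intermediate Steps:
w = -2 (w = 3 - 1*5 = 3 - 5 = -2)
X(F) = F (X(F) = (-1 - 1*(-1)) + F = (-1 + 1) + F = 0 + F = F)
a(D) = -4*D² + 4*D (a(D) = (1*(-4))*((D² - 2*D) + D) = -4*(D² - D) = -4*D² + 4*D)
1/a(X(-12)) = 1/(4*(-12)*(1 - 1*(-12))) = 1/(4*(-12)*(1 + 12)) = 1/(4*(-12)*13) = 1/(-624) = -1/624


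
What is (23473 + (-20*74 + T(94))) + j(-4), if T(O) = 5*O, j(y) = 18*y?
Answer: 22391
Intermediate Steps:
(23473 + (-20*74 + T(94))) + j(-4) = (23473 + (-20*74 + 5*94)) + 18*(-4) = (23473 + (-1480 + 470)) - 72 = (23473 - 1010) - 72 = 22463 - 72 = 22391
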